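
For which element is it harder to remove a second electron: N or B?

N

After 1 electron has been removed, what remains? N⁺ still has 4 valence electrons; B⁺ still has 2 valence electrons.
All are still removing valence electrons, so compare the +1 ions as you would atoms: IE_2 generally rises across a period (higher Z_eff) and falls down a group (larger shell), subject to the usual subshell exceptions.
Valence configurations: N⁺ [He]2s²2p², B⁺ [He]2s².
Tabulated IE_2 (kJ/mol): N 2856, B 2427.
Overall IE_2 order: B < N.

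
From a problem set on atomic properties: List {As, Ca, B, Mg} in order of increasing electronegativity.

B is in period 2, group 13; Mg is in period 3, group 2; Ca is in period 4, group 2; As is in period 4, group 15.
Atoms toward the upper right of the periodic table pull bonding electrons most strongly.
Neither a single period nor a single group — weigh both effects.
Mg > Ca: they share group 2; the group trend gives Mg the larger value.
B > Mg: both effects reinforce here, so B is clearly the higher of the two.
As > B: the two effects oppose for this pair; the across-period effect wins (2.18 vs 2.04).
Tabulated electronegativity (Pauling): B 2.04, Mg 1.31, Ca 1.00, As 2.18.
So from lowest to highest: Ca < Mg < B < As.

Ca < Mg < B < As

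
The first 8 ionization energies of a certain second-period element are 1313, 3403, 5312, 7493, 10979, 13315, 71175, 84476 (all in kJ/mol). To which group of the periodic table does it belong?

Group 16

Look for the largest jump between consecutive ionization energies: IE7/IE6 ≈ 5.3, far larger than any earlier ratio.
That jump marks the point where a core electron is being removed. So the atom has 6 valence electrons.
A main-group element with 6 valence electrons is in group 16.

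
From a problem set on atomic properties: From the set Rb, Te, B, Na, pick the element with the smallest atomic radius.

B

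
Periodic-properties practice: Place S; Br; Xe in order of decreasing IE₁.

S is in period 3, group 16; Br is in period 4, group 17; Xe is in period 5, group 18.
Across a period the outer electron is held more tightly (higher IE₁); down a group it sits in a higher shell, more shielded, and comes off more easily.
A diagonal step moves right (one effect) and down (the opposite effect) at once.
Br > S: the two effects oppose for this pair; the across-period effect wins (1140 vs 1000 kJ/mol).
Xe > Br: the two effects oppose for this pair; the across-period effect wins (1170 vs 1140 kJ/mol).
For reference (kJ/mol): S 1000, Br 1140, Xe 1170.
So from highest to lowest: Xe > Br > S.

Xe > Br > S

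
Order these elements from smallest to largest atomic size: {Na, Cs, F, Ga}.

Radius decreases left→right (rising Z_eff, same n) and increases top→bottom (higher n).
Here both period and group differ, so the two effects have to be weighed against each other.
Ga > F: relative to F, both the across-period and down-group shifts push Ga's atomic radius up.
Na > Ga: period and group pull opposite ways; the across-period shift dominates (155 vs 124 pm).
Cs > Na: Cs sits below Na in group 1, so the down-group effect alone puts Cs larger.
For reference (pm): F 64, Na 155, Ga 124, Cs 232.
So from smallest to largest: F < Ga < Na < Cs.

F, Ga, Na, Cs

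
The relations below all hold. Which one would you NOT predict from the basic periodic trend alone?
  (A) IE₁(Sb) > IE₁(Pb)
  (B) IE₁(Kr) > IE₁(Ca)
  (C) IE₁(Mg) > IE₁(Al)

The general trend: first ionization energy increases across a period and decreases down a group.
(A) Sb (period 5, group 15) vs Pb (period 6, group 14): the stated order agrees with the simple trend.
(B) Kr (period 4, group 18) vs Ca (period 4, group 2): the stated order agrees with the simple trend.
(C) Mg (period 3, group 2) vs Al (period 3, group 13): the stated order contradicts the simple trend.
The exception is (C): Al's single 3p electron is easier to remove than one from Mg's filled 3s².

(C)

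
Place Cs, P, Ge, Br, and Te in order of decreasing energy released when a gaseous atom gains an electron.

Br > Te > Ge > P > Cs

Electron affinity generally becomes more exothermic across a period toward the halogens and less exothermic down a group.
Here both period and group differ, so the two effects have to be weighed against each other.
P > Cs: both effects reinforce here, so P is clearly the higher of the two.
Ge > P: this pair runs against the simple trend — see the exception note.
Te > Ge: period and group pull opposite ways; the across-period shift dominates (190 vs 119 kJ/mol).
Br > Te: both effects reinforce here, so Br is clearly the higher of the two.
Note the exception: Ge has a higher electron affinity than P, contrary to the simple trend — adding an electron to P's half-filled np³ subshell costs electron-pairing energy.
For reference (kJ/mol): P 72, Ge 119, Br 325, Te 190, Cs 46.
So from highest to lowest: Br > Te > Ge > P > Cs.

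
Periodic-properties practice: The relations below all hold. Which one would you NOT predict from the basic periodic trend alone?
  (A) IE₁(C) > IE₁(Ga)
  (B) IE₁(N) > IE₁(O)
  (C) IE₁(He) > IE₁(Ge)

(B)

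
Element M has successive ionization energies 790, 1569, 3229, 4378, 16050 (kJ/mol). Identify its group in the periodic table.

Group 14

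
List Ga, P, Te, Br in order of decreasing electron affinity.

Br > Te > P > Ga

EA tends to increase across a period and decrease down a group, though the pattern is less regular than for IE or radius.
Here both period and group differ, so the two effects have to be weighed against each other.
P > Ga: relative to Ga, both the across-period and down-group shifts push P's electron affinity up.
Te > P: period and group pull opposite ways; the across-period shift dominates (190 vs 72 kJ/mol).
Br > Te: relative to Te, both the across-period and down-group shifts push Br's electron affinity up.
Tabulated electron affinity (kJ/mol): P 72, Ga 29, Br 325, Te 190.
So from highest to lowest: Br > Te > P > Ga.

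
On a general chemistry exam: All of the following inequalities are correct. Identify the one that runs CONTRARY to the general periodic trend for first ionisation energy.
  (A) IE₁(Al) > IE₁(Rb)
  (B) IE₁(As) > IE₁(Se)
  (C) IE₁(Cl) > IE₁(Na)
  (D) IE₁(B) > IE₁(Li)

(B)

The general trend: first ionisation energy increases across a period and decreases down a group.
(A) Al (period 3, group 13) vs Rb (period 5, group 1): the stated order agrees with the simple trend.
(B) As (period 4, group 15) vs Se (period 4, group 16): the stated order contradicts the simple trend.
(C) Cl (period 3, group 17) vs Na (period 3, group 1): the stated order agrees with the simple trend.
(D) B (period 2, group 13) vs Li (period 2, group 1): the stated order agrees with the simple trend.
The exception is (B): Se (4p⁴) ionizes more easily than half-filled As (4p³).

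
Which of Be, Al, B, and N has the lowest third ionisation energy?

Al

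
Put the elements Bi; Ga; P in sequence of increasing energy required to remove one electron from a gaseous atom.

P is in period 3, group 15; Ga is in period 4, group 13; Bi is in period 6, group 15.
First ionization energy rises across a period (greater Z_eff holds electrons more tightly) and falls down a group (valence electrons are farther from the nucleus).
These span different periods and groups, so the two trends combine.
Bi > Ga: the two effects oppose for this pair; the across-period effect wins (703 vs 579 kJ/mol).
P > Bi: they share group 15; the group trend gives P the larger value.
For reference (kJ/mol): P 1012, Ga 579, Bi 703.
So from lowest to highest: Ga < Bi < P.

Ga < Bi < P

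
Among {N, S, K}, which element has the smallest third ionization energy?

S

After 2 electrons have been removed, what remains? N²⁺ still has 3 valence electrons; S²⁺ still has 4 valence electrons; K²⁺ is already 1 electron into the core.
Usually core removal costs more than valence removal, but here the competition is close: a tightly held n=2 valence electron can cost more to remove than an n=3 core electron, so the actual values have to decide it.
Valence configurations: N²⁺ [He]2s²2p¹, S²⁺ [Ne]3s²3p².
Tabulated IE_3 (kJ/mol): N 4578, S 3357, K 4420.
So the third ionization energies run S < K < N.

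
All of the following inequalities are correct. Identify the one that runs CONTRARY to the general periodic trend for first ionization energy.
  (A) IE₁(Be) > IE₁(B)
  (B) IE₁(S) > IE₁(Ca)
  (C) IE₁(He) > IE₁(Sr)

The general trend: first ionization energy increases across a period and decreases down a group.
(A) Be (period 2, group 2) vs B (period 2, group 13): the stated order contradicts the simple trend.
(B) S (period 3, group 16) vs Ca (period 4, group 2): the stated order agrees with the simple trend.
(C) He (period 1, group 18) vs Sr (period 5, group 2): the stated order agrees with the simple trend.
The exception is (A): removing B's lone 2p electron is easier than breaking Be's filled 2s².

(A)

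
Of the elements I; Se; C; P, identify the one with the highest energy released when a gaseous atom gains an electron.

I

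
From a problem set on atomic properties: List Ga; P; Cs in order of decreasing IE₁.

P > Ga > Cs

P is in period 3, group 15; Ga is in period 4, group 13; Cs is in period 6, group 1.
Across a period the outer electron is held more tightly (higher IE₁); down a group it sits in a higher shell, more shielded, and comes off more easily.
Neither a single period nor a single group — weigh both effects.
Ga > Cs: relative to Cs, both the across-period and down-group shifts push Ga's first ionization energy up.
P > Ga: relative to Ga, both the across-period and down-group shifts push P's first ionization energy up.
Tabulated first ionization energy (kJ/mol): P 1012, Ga 579, Cs 376.
So from highest to lowest: P > Ga > Cs.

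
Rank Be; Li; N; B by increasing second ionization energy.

Consider each +1 ion: Be⁺ still has 1 valence electron; Li⁺ is the bare [He] core; N⁺ still has 4 valence electrons; B⁺ still has 2 valence electrons.
Pulling an electron out of a noble-gas core costs far more than removing a remaining valence electron, so Li sits at the high end of IE_2.
Valence configurations: Be⁺ [He]2s¹, N⁺ [He]2s²2p², B⁺ [He]2s².
The numbers (kJ/mol): Be 1757, Li 7298, N 2856, B 2427.
Putting it together, IE_2: Be < B < N < Li.

Be < B < N < Li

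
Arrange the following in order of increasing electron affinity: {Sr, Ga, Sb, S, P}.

P is in period 3, group 15; S is in period 3, group 16; Ga is in period 4, group 13; Sr is in period 5, group 2; Sb is in period 5, group 15.
Atoms with high Z_eff and room in the valence shell (especially the halogens) have the most exothermic electron affinities.
Neither a single period nor a single group — weigh both effects.
Ga > Sr: relative to Sr, both the across-period and down-group shifts push Ga's electron affinity up.
P > Ga: relative to Ga, both the across-period and down-group shifts push P's electron affinity up.
Sb > P: this pair runs against the simple trend — see the exception note.
S > Sb: both effects reinforce here, so S is clearly the higher of the two.
Note the exception: Sb has a higher electron affinity than P, contrary to the simple trend — both are half-filled np³, but the pairing/repulsion penalty for the added electron shrinks as the p orbitals become larger and more diffuse down the group, and for Sb that outweighs the weaker nuclear attraction.
Approximate values (kJ/mol): P 72, S 200, Ga 29, Sr 5, Sb 103.
So from lowest to highest: Sr < Ga < P < Sb < S.

Sr < Ga < P < Sb < S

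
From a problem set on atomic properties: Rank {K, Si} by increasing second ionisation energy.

After 1 electron has been removed, what remains? K⁺ is the bare [Ar] core; Si⁺ still has 3 valence electrons.
Core electrons are held far more tightly than valence electrons, so K tops the IE_2 order.
Tabulated IE_2 (kJ/mol): K 3052, Si 1577.
Overall IE_2 order: Si < K.

Si < K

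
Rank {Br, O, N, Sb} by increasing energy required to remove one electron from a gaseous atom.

Sb < Br < O < N

N is in period 2, group 15; O is in period 2, group 16; Br is in period 4, group 17; Sb is in period 5, group 15.
Across a period the outer electron is held more tightly (higher IE₁); down a group it sits in a higher shell, more shielded, and comes off more easily.
Here both period and group differ, so the two effects have to be weighed against each other.
Br > Sb: relative to Sb, both the across-period and down-group shifts push Br's first ionization energy up.
O > Br: period and group pull opposite ways; the down-group shift dominates (1314 vs 1140 kJ/mol).
N > O: this pair runs against the simple trend — see the exception note.
Note the exception: N has a higher first ionization energy than O, contrary to the simple trend — pairing an electron in O's 2p⁴ costs repulsion energy, so O ionizes more easily than half-filled N (2p³).
Approximate values (kJ/mol): N 1402, O 1314, Br 1140, Sb 831.
So from lowest to highest: Sb < Br < O < N.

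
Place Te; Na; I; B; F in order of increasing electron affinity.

B < Na < Te < I < F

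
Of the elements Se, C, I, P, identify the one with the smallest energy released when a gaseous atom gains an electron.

Electron affinity generally becomes more exothermic across a period toward the halogens and less exothermic down a group.
A diagonal step moves right (one effect) and down (the opposite effect) at once.
C > P: period and group pull opposite ways; the down-group shift dominates (122 vs 72 kJ/mol).
Se > C: the two effects oppose for this pair; the across-period effect wins (195 vs 122 kJ/mol).
I > Se: the two effects oppose for this pair; the across-period effect wins (295 vs 195 kJ/mol).
Tabulated electron affinity (kJ/mol): C 122, P 72, Se 195, I 295.
The smallest energy released when a gaseous atom gains an electron among these belongs to P.

P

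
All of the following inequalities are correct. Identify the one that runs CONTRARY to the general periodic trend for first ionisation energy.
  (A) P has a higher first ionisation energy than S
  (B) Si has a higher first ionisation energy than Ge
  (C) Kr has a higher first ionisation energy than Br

The general trend: first ionisation energy increases across a period and decreases down a group.
(A) P (period 3, group 15) vs S (period 3, group 16): the stated order contradicts the simple trend.
(B) Si (period 3, group 14) vs Ge (period 4, group 14): the stated order agrees with the simple trend.
(C) Kr (period 4, group 18) vs Br (period 4, group 17): the stated order agrees with the simple trend.
The exception is (A): S (3p⁴) ionizes more easily than half-filled P (3p³) because the paired 3p electron in S is pushed out by e⁻–e⁻ repulsion.

(A)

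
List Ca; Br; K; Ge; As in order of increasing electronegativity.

K is in period 4, group 1; Ca is in period 4, group 2; Ge is in period 4, group 14; As is in period 4, group 15; Br is in period 4, group 17.
Smaller atoms with higher effective nuclear charge are more electronegative.
All lie in period 4, so electronegativity increases left to right.
So from lowest to highest: K < Ca < Ge < As < Br.

K < Ca < Ge < As < Br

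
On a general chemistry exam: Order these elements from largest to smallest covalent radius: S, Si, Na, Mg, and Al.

Na > Mg > Al > Si > S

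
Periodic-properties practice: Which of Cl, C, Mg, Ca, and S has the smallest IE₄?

S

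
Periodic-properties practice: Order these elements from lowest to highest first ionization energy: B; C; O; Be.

Be is in period 2, group 2; B is in period 2, group 13; C is in period 2, group 14; O is in period 2, group 16.
Removing the outermost electron gets harder across a period and easier down a group.
All lie in period 2; the across-period trend (first ionization energy increases left to right) applies, with the exception below.
Note the exception: Be has a higher first ionization energy than B, contrary to the simple trend — removing B's lone 2p electron is easier than breaking Be's filled 2s².
Approximate values (kJ/mol): Be 900, B 801, C 1086, O 1314.
So from lowest to highest: B < Be < C < O.

B, Be, C, O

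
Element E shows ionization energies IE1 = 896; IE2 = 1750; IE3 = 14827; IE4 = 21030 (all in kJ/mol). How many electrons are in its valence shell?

2

Look for the largest jump between consecutive ionization energies: IE3/IE2 ≈ 8.5, far larger than any earlier ratio.
That jump marks the point where a core electron is being removed. So the atom has 2 valence electrons.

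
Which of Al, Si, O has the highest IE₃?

IE_3 is the cost of taking one more electron from the +2 cation: Al²⁺ still has 1 valence electron; Si²⁺ still has 2 valence electrons; O²⁺ still has 4 valence electrons.
All are still removing valence electrons, so compare the +2 ions as you would atoms: IE_3 generally rises across a period (higher Z_eff) and falls down a group (larger shell), subject to the usual subshell exceptions.
Valence configurations: Al²⁺ [Ne]3s¹, Si²⁺ [Ne]3s², O²⁺ [He]2s²2p².
The numbers (kJ/mol): Al 2745, Si 3232, O 5300.
Putting it together, IE_3: Al < Si < O.

O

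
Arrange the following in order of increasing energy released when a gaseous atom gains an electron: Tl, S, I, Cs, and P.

Tl < Cs < P < S < I

P is in period 3, group 15; S is in period 3, group 16; I is in period 5, group 17; Cs is in period 6, group 1; Tl is in period 6, group 13.
Adding an electron releases more energy for atoms nearer the top right (short of the noble gases).
These span different periods and groups, so the two trends combine.
Cs > Tl: this pair runs against the simple trend — see the exception note.
P > Cs: relative to Cs, both the across-period and down-group shifts push P's electron affinity up.
S > P: S lies to the right of P in period 3, so the across-period effect alone puts S higher.
I > S: period and group pull opposite ways; the across-period shift dominates (295 vs 200 kJ/mol).
Note the exception: Cs has a higher electron affinity than Tl, contrary to the simple trend — Tl's ns²np¹ configuration gives only a small electron affinity — the sparsely filled np subshell binds an added electron weakly.
For reference (kJ/mol): P 72, S 200, I 295, Cs 46, Tl 19.
So from lowest to highest: Tl < Cs < P < S < I.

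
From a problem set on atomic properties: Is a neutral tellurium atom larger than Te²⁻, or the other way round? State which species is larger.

Forming Te²⁻ adds 2 electrons to Te. More electron–electron repulsion in the same shell, with unchanged nuclear charge, lets the cloud expand.
An anion is larger than its parent atom: Te²⁻ > Te.

Te²⁻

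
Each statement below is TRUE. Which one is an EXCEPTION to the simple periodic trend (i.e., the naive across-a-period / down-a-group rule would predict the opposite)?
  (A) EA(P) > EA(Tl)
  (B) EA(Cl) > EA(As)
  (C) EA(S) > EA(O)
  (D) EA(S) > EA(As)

(C)

The general trend: electron affinity increases across a period and decreases down a group.
(A) P (period 3, group 15) vs Tl (period 6, group 13): the stated order agrees with the simple trend.
(B) Cl (period 3, group 17) vs As (period 4, group 15): the stated order agrees with the simple trend.
(C) S (period 3, group 16) vs O (period 2, group 16): the stated order contradicts the simple trend.
(D) S (period 3, group 16) vs As (period 4, group 15): the stated order agrees with the simple trend.
The exception is (C): the compact 2p subshell of O repels the added electron more than S's larger 3p does.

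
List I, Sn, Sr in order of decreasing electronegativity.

I > Sn > Sr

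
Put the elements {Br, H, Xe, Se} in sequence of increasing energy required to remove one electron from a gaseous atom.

Se < Br < Xe < H

Across a period the outer electron is held more tightly (higher IE₁); down a group it sits in a higher shell, more shielded, and comes off more easily.
Here both period and group differ, so the two effects have to be weighed against each other.
Br > Se: both are in period 4; the period trend gives Br the larger value.
Xe > Br: the two effects oppose for this pair; the across-period effect wins (1170 vs 1140 kJ/mol).
H > Xe: period and group pull opposite ways; the down-group shift dominates (1312 vs 1170 kJ/mol).
Approximate values (kJ/mol): H 1312, Se 941, Br 1140, Xe 1170.
So from lowest to highest: Se < Br < Xe < H.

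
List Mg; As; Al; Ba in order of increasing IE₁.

Ba < Al < Mg < As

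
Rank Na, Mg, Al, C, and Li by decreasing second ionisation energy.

Li > Na > C > Al > Mg

IE_2 is the cost of taking one more electron from the +1 cation: Na⁺ is the bare [Ne] core; Mg⁺ still has 1 valence electron; Al⁺ still has 2 valence electrons; C⁺ still has 3 valence electrons; Li⁺ is the bare [He] core.
Pulling an electron out of a noble-gas core costs far more than removing a remaining valence electron, so Na and Li sit at the high end of IE_2.
Valence configurations: Mg⁺ [Ne]3s¹, Al⁺ [Ne]3s², C⁺ [He]2s²2p¹.
The numbers (kJ/mol): Na 4562, Mg 1451, Al 1817, C 2353, Li 7298.
Putting it together, IE_2: Mg < Al < C < Na < Li.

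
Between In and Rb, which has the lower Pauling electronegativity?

Rb

Rb is in period 5, group 1; In is in period 5, group 13.
EN rises left→right (higher Z_eff, smaller atoms) and falls top→bottom (larger, more shielded atoms).
All lie in period 5, so electronegativity increases left to right.
So Rb has the lower Pauling electronegativity (Rb < In).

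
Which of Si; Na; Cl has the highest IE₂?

After 1 electron has been removed, what remains? Si⁺ still has 3 valence electrons; Na⁺ is the bare [Ne] core; Cl⁺ still has 6 valence electrons.
Breaking into a closed-shell core is much more expensive than removing a leftover valence electron — Na has the largest IE_2 here.
Valence configurations: Si⁺ [Ne]3s²3p¹, Cl⁺ [Ne]3s²3p⁴.
Tabulated IE_2 (kJ/mol): Si 1577, Na 4562, Cl 2298.
Putting it together, IE_2: Si < Cl < Na.

Na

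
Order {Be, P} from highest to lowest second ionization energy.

P, Be

IE_2 is the cost of taking one more electron from the +1 cation: Be⁺ still has 1 valence electron; P⁺ still has 4 valence electrons.
All are still removing valence electrons, so compare the +1 ions as you would atoms: IE_2 generally rises across a period (higher Z_eff) and falls down a group (larger shell), subject to the usual subshell exceptions.
Valence configurations: Be⁺ [He]2s¹, P⁺ [Ne]3s²3p².
Tabulated IE_2 (kJ/mol): Be 1757, P 1907.
Putting it together, IE_2: Be < P.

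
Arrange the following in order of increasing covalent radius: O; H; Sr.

H < O < Sr

H is in period 1, group 1; O is in period 2, group 16; Sr is in period 5, group 2.
Atomic radius shrinks across a period as nuclear charge pulls the same shell inward, and grows down a group as new shells are added.
Here both period and group differ, so the two effects have to be weighed against each other.
O > H: the two effects oppose for this pair; the down-group effect wins (63 vs 32 pm).
Sr > O: both effects reinforce here, so Sr is clearly the larger of the two.
For reference (pm): H 32, O 63, Sr 185.
So from smallest to largest: H < O < Sr.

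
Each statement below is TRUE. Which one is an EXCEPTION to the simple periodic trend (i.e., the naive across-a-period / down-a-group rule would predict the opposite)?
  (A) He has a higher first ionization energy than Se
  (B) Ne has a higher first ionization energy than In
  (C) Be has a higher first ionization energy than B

(C)

The general trend: first ionization energy increases across a period and decreases down a group.
(A) He (period 1, group 18) vs Se (period 4, group 16): the stated order agrees with the simple trend.
(B) Ne (period 2, group 18) vs In (period 5, group 13): the stated order agrees with the simple trend.
(C) Be (period 2, group 2) vs B (period 2, group 13): the stated order contradicts the simple trend.
The exception is (C): removing B's lone 2p electron is easier than breaking Be's filled 2s².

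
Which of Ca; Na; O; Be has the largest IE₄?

IE_4 is the cost of taking one more electron from the +3 cation: Ca³⁺ is already 1 electron into the core; Na³⁺ is already 2 electrons into the core; O³⁺ still has 3 valence electrons; Be³⁺ is already 1 electron into the core.
Usually core removal costs more than valence removal, but here the competition is close: a tightly held n=2 valence electron can cost more to remove than an n=3 core electron, so the actual values have to decide it.
Approximate IE_4 values (kJ/mol): Ca 6491, Na 9543, O 7469, Be 21007.
So the fourth ionization energies run Ca < O < Na < Be.

Be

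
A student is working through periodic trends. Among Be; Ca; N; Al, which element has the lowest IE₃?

After 2 electrons have been removed, what remains? Be²⁺ is the bare [He] core; Ca²⁺ is the bare [Ar] core; N²⁺ still has 3 valence electrons; Al²⁺ still has 1 valence electron.
Core electrons are held far more tightly than valence electrons, so Ca and Be top the IE_3 order.
Valence configurations: N²⁺ [He]2s²2p¹, Al²⁺ [Ne]3s¹.
The numbers (kJ/mol): Be 14849, Ca 4912, N 4578, Al 2745.
Hence IE_3: Al < N < Ca < Be.

Al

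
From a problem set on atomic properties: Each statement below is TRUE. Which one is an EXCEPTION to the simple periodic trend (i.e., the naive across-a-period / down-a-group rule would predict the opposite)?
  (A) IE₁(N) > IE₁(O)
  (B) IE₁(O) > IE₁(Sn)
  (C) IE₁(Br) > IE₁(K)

The general trend: IE₁ increases across a period and decreases down a group.
(A) N (period 2, group 15) vs O (period 2, group 16): the stated order contradicts the simple trend.
(B) O (period 2, group 16) vs Sn (period 5, group 14): the stated order agrees with the simple trend.
(C) Br (period 4, group 17) vs K (period 4, group 1): the stated order agrees with the simple trend.
The exception is (A): pairing an electron in O's 2p⁴ costs repulsion energy, so O ionizes more easily than half-filled N (2p³).

(A)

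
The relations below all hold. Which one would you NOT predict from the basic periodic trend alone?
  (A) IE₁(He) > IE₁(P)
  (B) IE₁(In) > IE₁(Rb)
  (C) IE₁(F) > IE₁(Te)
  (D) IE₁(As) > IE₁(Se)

The general trend: first ionisation energy increases across a period and decreases down a group.
(A) He (period 1, group 18) vs P (period 3, group 15): the stated order agrees with the simple trend.
(B) In (period 5, group 13) vs Rb (period 5, group 1): the stated order agrees with the simple trend.
(C) F (period 2, group 17) vs Te (period 5, group 16): the stated order agrees with the simple trend.
(D) As (period 4, group 15) vs Se (period 4, group 16): the stated order contradicts the simple trend.
The exception is (D): Se (4p⁴) ionizes more easily than half-filled As (4p³).

(D)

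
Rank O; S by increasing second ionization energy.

Consider each +1 ion: O⁺ still has 5 valence electrons; S⁺ still has 5 valence electrons.
All are still removing valence electrons, so compare the +1 ions as you would atoms: IE_2 generally rises across a period (higher Z_eff) and falls down a group (larger shell), subject to the usual subshell exceptions.
Valence configurations: O⁺ [He]2s²2p³, S⁺ [Ne]3s²3p³.
Approximate IE_2 values (kJ/mol): O 3388, S 2252.
Putting it together, IE_2: S < O.

S < O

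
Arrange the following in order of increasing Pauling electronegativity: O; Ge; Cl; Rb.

Rb, Ge, Cl, O

O is in period 2, group 16; Cl is in period 3, group 17; Ge is in period 4, group 14; Rb is in period 5, group 1.
EN rises left→right (higher Z_eff, smaller atoms) and falls top→bottom (larger, more shielded atoms).
These span different periods and groups, so the two trends combine.
Ge > Rb: relative to Rb, both the across-period and down-group shifts push Ge's electronegativity up.
Cl > Ge: relative to Ge, both the across-period and down-group shifts push Cl's electronegativity up.
O > Cl: period and group pull opposite ways; the down-group shift dominates (3.44 vs 3.16).
Tabulated electronegativity (Pauling): O 3.44, Cl 3.16, Ge 2.01, Rb 0.82.
So from lowest to highest: Rb < Ge < Cl < O.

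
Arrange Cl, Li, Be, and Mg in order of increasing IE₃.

After 2 electrons have been removed, what remains? Cl²⁺ still has 5 valence electrons; Li²⁺ is already 1 electron into the core; Be²⁺ is the bare [He] core; Mg²⁺ is the bare [Ne] core.
Pulling an electron out of a noble-gas core costs far more than removing a remaining valence electron, so Mg, Li and Be sit at the high end of IE_3.
The numbers (kJ/mol): Cl 3822, Li 11815, Be 14849, Mg 7733.
Overall IE_3 order: Cl < Mg < Li < Be.

Cl < Mg < Li < Be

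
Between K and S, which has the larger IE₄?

After 3 electrons have been removed, what remains? K³⁺ is already 2 electrons into the core; S³⁺ still has 3 valence electrons.
Core electrons are held far more tightly than valence electrons, so K tops the IE_4 order.
Approximate IE_4 values (kJ/mol): K 5877, S 4556.
Overall IE_4 order: S < K.

K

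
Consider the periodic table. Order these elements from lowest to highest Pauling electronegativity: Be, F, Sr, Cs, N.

Cs, Sr, Be, N, F

Be is in period 2, group 2; N is in period 2, group 15; F is in period 2, group 17; Sr is in period 5, group 2; Cs is in period 6, group 1.
Electronegativity increases across a period and decreases down a group, tracking effective nuclear charge and atomic size.
Here both period and group differ, so the two effects have to be weighed against each other.
Sr > Cs: relative to Cs, both the across-period and down-group shifts push Sr's electronegativity up.
Be > Sr: they share group 2; the group trend gives Be the larger value.
N > Be: N lies to the right of Be in period 2, so the across-period effect alone puts N higher.
F > N: both are in period 2; the period trend gives F the larger value.
Approximate values (Pauling): Be 1.57, N 3.04, F 3.98, Sr 0.95, Cs 0.79.
So from lowest to highest: Cs < Sr < Be < N < F.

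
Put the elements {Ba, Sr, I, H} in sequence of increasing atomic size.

H is in period 1, group 1; Sr is in period 5, group 2; I is in period 5, group 17; Ba is in period 6, group 2.
Across a period the added protons contract the valence shell; down a group each new principal shell makes the atom larger.
These span different periods and groups, so the two trends combine.
I > H: the two effects oppose for this pair; the down-group effect wins (133 vs 32 pm).
Sr > I: both are in period 5; the period trend gives Sr the larger value.
Ba > Sr: they share group 2; the group trend gives Ba the larger value.
For reference (pm): H 32, Sr 185, I 133, Ba 196.
So from smallest to largest: H < I < Sr < Ba.

H < I < Sr < Ba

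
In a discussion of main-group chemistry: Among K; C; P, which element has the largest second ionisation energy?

K

After 1 electron has been removed, what remains? K⁺ is the bare [Ar] core; C⁺ still has 3 valence electrons; P⁺ still has 4 valence electrons.
Pulling an electron out of a noble-gas core costs far more than removing a remaining valence electron, so K sits at the high end of IE_2.
Valence configurations: C⁺ [He]2s²2p¹, P⁺ [Ne]3s²3p².
Approximate IE_2 values (kJ/mol): K 3052, C 2353, P 1907.
Putting it together, IE_2: P < C < K.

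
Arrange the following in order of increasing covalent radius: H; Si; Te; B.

H, B, Si, Te

H is in period 1, group 1; B is in period 2, group 13; Si is in period 3, group 14; Te is in period 5, group 16.
Radius decreases left→right (rising Z_eff, same n) and increases top→bottom (higher n).
Here both period and group differ, so the two effects have to be weighed against each other.
B > H: the two effects oppose for this pair; the down-group effect wins (85 vs 32 pm).
Si > B: the two effects oppose for this pair; the down-group effect wins (116 vs 85 pm).
Te > Si: period and group pull opposite ways; the down-group shift dominates (136 vs 116 pm).
For reference (pm): H 32, B 85, Si 116, Te 136.
So from smallest to largest: H < B < Si < Te.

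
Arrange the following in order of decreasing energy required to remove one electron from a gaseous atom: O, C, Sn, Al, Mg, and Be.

O > C > Be > Mg > Sn > Al

Be is in period 2, group 2; C is in period 2, group 14; O is in period 2, group 16; Mg is in period 3, group 2; Al is in period 3, group 13; Sn is in period 5, group 14.
Across a period the outer electron is held more tightly (higher IE₁); down a group it sits in a higher shell, more shielded, and comes off more easily.
These span different periods and groups, so the two trends combine.
Sn > Al: period and group pull opposite ways; the across-period shift dominates (709 vs 578 kJ/mol).
Mg > Sn: the two effects oppose for this pair; the down-group effect wins (738 vs 709 kJ/mol).
Be > Mg: Be sits above Mg in group 2, so the down-group effect alone puts Be higher.
C > Be: both are in period 2; the period trend gives C the larger value.
O > C: both are in period 2; the period trend gives O the larger value.
Note the exception: Mg has a higher first ionization energy than Al, contrary to the simple trend — Al's single 3p electron is easier to remove than one from Mg's filled 3s².
Approximate values (kJ/mol): Be 900, C 1086, O 1314, Mg 738, Al 578, Sn 709.
So from highest to lowest: O > C > Be > Mg > Sn > Al.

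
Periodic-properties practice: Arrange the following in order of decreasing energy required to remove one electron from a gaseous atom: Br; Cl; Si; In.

Cl > Br > Si > In

Si is in period 3, group 14; Cl is in period 3, group 17; Br is in period 4, group 17; In is in period 5, group 13.
First ionization energy rises across a period (greater Z_eff holds electrons more tightly) and falls down a group (valence electrons are farther from the nucleus).
Neither a single period nor a single group — weigh both effects.
Si > In: both effects reinforce here, so Si is clearly the higher of the two.
Br > Si: the two effects oppose for this pair; the across-period effect wins (1140 vs 786 kJ/mol).
Cl > Br: Cl sits above Br in group 17, so the down-group effect alone puts Cl higher.
Approximate values (kJ/mol): Si 786, Cl 1251, Br 1140, In 558.
So from highest to lowest: Cl > Br > Si > In.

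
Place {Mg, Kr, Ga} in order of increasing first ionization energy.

Ga < Mg < Kr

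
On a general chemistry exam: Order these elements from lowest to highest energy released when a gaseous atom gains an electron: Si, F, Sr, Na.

Sr < Na < Si < F

F is in period 2, group 17; Na is in period 3, group 1; Si is in period 3, group 14; Sr is in period 5, group 2.
Atoms with high Z_eff and room in the valence shell (especially the halogens) have the most exothermic electron affinities.
Here both period and group differ, so the two effects have to be weighed against each other.
Na > Sr: period and group pull opposite ways; the down-group shift dominates (53 vs 5 kJ/mol).
Si > Na: both are in period 3; the period trend gives Si the larger value.
F > Si: both effects reinforce here, so F is clearly the higher of the two.
Approximate values (kJ/mol): F 328, Na 53, Si 134, Sr 5.
So from lowest to highest: Sr < Na < Si < F.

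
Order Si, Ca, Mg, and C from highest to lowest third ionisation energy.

Mg > Ca > C > Si

IE_3 is the cost of taking one more electron from the +2 cation: Si²⁺ still has 2 valence electrons; Ca²⁺ is the bare [Ar] core; Mg²⁺ is the bare [Ne] core; C²⁺ still has 2 valence electrons.
Breaking into a closed-shell core is much more expensive than removing a leftover valence electron — Ca and Mg have the largest IE_3 here.
Valence configurations: Si²⁺ [Ne]3s², C²⁺ [He]2s².
Approximate IE_3 values (kJ/mol): Si 3232, Ca 4912, Mg 7733, C 4620.
Putting it together, IE_3: Si < C < Ca < Mg.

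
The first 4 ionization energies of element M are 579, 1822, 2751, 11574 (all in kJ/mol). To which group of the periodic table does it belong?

Look for the largest jump between consecutive ionization energies: IE4/IE3 ≈ 4.2, far larger than any earlier ratio.
That jump marks the point where a core electron is being removed. So the atom has 3 valence electrons.
A main-group element with 3 valence electrons is in group 13.

Group 13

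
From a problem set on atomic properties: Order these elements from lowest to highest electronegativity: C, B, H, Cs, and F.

H is in period 1, group 1; B is in period 2, group 13; C is in period 2, group 14; F is in period 2, group 17; Cs is in period 6, group 1.
Smaller atoms with higher effective nuclear charge are more electronegative.
Here both period and group differ, so the two effects have to be weighed against each other.
B > Cs: relative to Cs, both the across-period and down-group shifts push B's electronegativity up.
H > B: period and group pull opposite ways; the down-group shift dominates (2.20 vs 2.04).
C > H: period and group pull opposite ways; the across-period shift dominates (2.55 vs 2.20).
F > C: both are in period 2; the period trend gives F the larger value.
For reference (Pauling): H 2.20, B 2.04, C 2.55, F 3.98, Cs 0.79.
So from lowest to highest: Cs < B < H < C < F.

Cs < B < H < C < F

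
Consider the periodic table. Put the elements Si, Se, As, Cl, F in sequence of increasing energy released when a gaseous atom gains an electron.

Electron affinity generally becomes more exothermic across a period toward the halogens and less exothermic down a group.
Neither a single period nor a single group — weigh both effects.
Si > As: period and group pull opposite ways; the down-group shift dominates (134 vs 78 kJ/mol).
Se > Si: period and group pull opposite ways; the across-period shift dominates (195 vs 134 kJ/mol).
F > Se: relative to Se, both the across-period and down-group shifts push F's electron affinity up.
Cl > F: this pair runs against the simple trend — see the exception note.
Note the exception: Cl has a higher electron affinity than F, contrary to the simple trend — F's small 2p subshell makes the incoming electron feel strong e⁻–e⁻ repulsion, so Cl actually releases more energy on gaining an electron.
Tabulated electron affinity (kJ/mol): F 328, Si 134, Cl 349, As 78, Se 195.
So from lowest to highest: As < Si < Se < F < Cl.

As < Si < Se < F < Cl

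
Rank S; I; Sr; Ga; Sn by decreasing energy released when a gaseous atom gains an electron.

I > S > Sn > Ga > Sr

S is in period 3, group 16; Ga is in period 4, group 13; Sr is in period 5, group 2; Sn is in period 5, group 14; I is in period 5, group 17.
Adding an electron releases more energy for atoms nearer the top right (short of the noble gases).
Here both period and group differ, so the two effects have to be weighed against each other.
Ga > Sr: relative to Sr, both the across-period and down-group shifts push Ga's electron affinity up.
Sn > Ga: the two effects oppose for this pair; the across-period effect wins (107 vs 29 kJ/mol).
S > Sn: both effects reinforce here, so S is clearly the higher of the two.
I > S: period and group pull opposite ways; the across-period shift dominates (295 vs 200 kJ/mol).
Approximate values (kJ/mol): S 200, Ga 29, Sr 5, Sn 107, I 295.
So from highest to lowest: I > S > Sn > Ga > Sr.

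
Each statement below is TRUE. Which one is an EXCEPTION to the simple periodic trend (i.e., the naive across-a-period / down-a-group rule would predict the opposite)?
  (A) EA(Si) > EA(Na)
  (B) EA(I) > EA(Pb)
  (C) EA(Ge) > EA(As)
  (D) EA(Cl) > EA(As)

The general trend: electron affinity increases across a period and decreases down a group.
(A) Si (period 3, group 14) vs Na (period 3, group 1): the stated order agrees with the simple trend.
(B) I (period 5, group 17) vs Pb (period 6, group 14): the stated order agrees with the simple trend.
(C) Ge (period 4, group 14) vs As (period 4, group 15): the stated order contradicts the simple trend.
(D) Cl (period 3, group 17) vs As (period 4, group 15): the stated order agrees with the simple trend.
The exception is (C): adding an electron to As's half-filled 4p³ is unfavourable, so Ge (4p²) has the more exothermic EA.

(C)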